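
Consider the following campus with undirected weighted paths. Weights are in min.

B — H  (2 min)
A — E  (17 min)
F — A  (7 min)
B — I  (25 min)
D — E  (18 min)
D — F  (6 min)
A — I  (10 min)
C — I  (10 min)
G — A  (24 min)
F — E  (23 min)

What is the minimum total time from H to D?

Shortest distances from H:
H: 0
B: 2  (via H)
I: 27  (via B)
A: 37  (via I)
C: 37  (via I)
F: 44  (via A)
D: 50  (via F)
Shortest route: H–B–I–A–F–D = 50 min.

50 min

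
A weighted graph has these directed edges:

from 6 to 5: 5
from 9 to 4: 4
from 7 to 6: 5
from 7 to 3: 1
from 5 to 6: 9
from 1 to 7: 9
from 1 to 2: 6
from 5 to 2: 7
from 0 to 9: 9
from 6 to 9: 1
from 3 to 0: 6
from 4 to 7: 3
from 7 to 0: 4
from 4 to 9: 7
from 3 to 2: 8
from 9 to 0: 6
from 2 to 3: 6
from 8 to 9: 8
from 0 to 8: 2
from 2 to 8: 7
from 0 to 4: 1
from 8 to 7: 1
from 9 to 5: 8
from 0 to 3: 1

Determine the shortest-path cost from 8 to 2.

10

Running Dijkstra from 8:
8: 0
7: 1  (via 8)
3: 2  (via 7)
0: 5  (via 7)
4: 6  (via 0)
6: 6  (via 7)
9: 7  (via 6)
2: 10  (via 3)
Shortest route: 8–7–3–2 = 10.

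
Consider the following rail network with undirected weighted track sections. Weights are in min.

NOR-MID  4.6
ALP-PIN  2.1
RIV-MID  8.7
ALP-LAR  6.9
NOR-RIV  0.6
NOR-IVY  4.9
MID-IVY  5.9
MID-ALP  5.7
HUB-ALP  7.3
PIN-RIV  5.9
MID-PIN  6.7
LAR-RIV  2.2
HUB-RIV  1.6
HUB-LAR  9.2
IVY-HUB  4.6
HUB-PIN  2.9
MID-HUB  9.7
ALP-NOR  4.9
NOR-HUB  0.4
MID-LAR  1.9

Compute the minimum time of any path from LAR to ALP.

6.9 min

Running Dijkstra from LAR:
LAR: 0
MID: 1.9  (via LAR)
RIV: 2.2  (via LAR)
NOR: 2.8  (via RIV)
HUB: 3.2  (via NOR)
PIN: 6.1  (via HUB)
ALP: 6.9  (via LAR)
Shortest route: LAR → ALP = 6.9 min.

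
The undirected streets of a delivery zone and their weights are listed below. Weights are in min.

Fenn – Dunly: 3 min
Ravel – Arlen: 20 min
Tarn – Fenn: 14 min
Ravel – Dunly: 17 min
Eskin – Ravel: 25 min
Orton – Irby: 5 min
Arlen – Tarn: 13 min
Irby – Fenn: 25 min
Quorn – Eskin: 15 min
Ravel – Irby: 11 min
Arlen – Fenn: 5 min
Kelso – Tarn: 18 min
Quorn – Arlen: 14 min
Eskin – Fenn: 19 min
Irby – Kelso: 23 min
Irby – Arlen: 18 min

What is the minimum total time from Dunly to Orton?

Compare a few routes:
Dunly → Fenn → Arlen → Irby → Orton: 3+5+18+5 = 31
Dunly → Ravel → Irby → Orton: 17+11+5 = 33
The minimum is 31 min via Dunly → Fenn → Arlen → Irby → Orton.

31 min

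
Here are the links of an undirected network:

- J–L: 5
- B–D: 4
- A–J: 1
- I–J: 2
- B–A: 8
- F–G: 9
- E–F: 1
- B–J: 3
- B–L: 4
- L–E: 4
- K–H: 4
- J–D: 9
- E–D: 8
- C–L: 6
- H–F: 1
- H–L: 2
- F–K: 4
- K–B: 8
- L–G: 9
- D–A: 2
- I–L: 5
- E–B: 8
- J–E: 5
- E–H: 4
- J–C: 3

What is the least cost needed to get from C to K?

Compare a few routes:
C → J → E → F → K: 3+5+1+4 = 13
C → L → H → K: 6+2+4 = 12
Cheapest is C → L → H → K at 12.

12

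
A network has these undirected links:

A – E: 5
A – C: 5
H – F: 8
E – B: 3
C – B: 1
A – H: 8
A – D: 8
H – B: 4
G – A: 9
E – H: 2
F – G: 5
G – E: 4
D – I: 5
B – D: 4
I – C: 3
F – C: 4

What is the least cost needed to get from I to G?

Running Dijkstra from I:
I: 0
C: 3  (via I)
B: 4  (via C)
D: 5  (via I)
E: 7  (via B)
F: 7  (via C)
A: 8  (via C)
H: 8  (via B)
G: 11  (via E)
Shortest route: I–C–B–E–G = 11.

11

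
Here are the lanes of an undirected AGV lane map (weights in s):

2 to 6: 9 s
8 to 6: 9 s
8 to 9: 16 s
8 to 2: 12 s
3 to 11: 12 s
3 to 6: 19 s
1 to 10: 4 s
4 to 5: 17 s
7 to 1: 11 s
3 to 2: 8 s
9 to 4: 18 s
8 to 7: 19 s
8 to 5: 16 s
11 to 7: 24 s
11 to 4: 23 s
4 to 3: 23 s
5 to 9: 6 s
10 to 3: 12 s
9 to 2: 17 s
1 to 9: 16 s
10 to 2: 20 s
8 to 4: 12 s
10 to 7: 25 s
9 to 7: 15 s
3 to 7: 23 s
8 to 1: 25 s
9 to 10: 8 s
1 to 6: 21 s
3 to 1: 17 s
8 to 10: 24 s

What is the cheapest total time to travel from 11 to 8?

32 s

Running Dijkstra from 11:
11: 0
3: 12  (via 11)
2: 20  (via 3)
4: 23  (via 11)
7: 24  (via 11)
10: 24  (via 3)
1: 28  (via 10)
6: 29  (via 2)
8: 32  (via 2)
Shortest route: 11 → 3 → 2 → 8 = 32 s.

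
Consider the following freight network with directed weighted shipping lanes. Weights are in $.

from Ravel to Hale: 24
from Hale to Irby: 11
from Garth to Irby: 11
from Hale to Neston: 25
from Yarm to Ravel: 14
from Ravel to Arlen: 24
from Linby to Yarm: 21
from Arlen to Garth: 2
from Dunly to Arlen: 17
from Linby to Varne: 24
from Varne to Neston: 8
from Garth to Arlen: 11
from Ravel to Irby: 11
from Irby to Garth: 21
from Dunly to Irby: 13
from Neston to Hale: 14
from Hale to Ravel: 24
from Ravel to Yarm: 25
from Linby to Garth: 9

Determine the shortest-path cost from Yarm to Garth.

$40

Shortest distances from Yarm:
Yarm: 0
Ravel: 14  (via Yarm)
Irby: 25  (via Ravel)
Arlen: 38  (via Ravel)
Hale: 38  (via Ravel)
Garth: 40  (via Arlen)
Shortest route: Yarm → Ravel → Arlen → Garth = $40.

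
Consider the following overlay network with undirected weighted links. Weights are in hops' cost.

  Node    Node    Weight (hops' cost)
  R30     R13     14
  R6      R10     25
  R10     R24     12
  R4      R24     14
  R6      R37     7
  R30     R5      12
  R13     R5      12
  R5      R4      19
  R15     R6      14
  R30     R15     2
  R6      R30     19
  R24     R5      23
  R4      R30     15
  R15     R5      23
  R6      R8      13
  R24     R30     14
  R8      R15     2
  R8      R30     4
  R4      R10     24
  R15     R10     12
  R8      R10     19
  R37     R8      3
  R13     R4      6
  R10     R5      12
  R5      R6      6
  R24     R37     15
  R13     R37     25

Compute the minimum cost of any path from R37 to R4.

22 hops' cost

Settle nodes by increasing distance from R37:
R37: 0
R8: 3  (via R37)
R15: 5  (via R8)
R6: 7  (via R37)
R30: 7  (via R8)
R5: 13  (via R6)
R24: 15  (via R37)
R10: 17  (via R15)
R13: 21  (via R30)
R4: 22  (via R30)
Shortest route: R37 → R8 → R30 → R4 = 22 hops' cost.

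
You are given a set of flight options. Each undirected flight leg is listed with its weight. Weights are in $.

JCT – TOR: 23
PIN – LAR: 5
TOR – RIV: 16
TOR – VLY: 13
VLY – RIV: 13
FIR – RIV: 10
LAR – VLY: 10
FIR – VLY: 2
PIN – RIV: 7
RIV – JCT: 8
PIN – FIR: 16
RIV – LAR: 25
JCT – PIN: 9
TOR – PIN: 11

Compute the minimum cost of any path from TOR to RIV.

Enumerating some paths:
TOR - RIV: 16 = 16
TOR - PIN - RIV: 11+7 = 18
Cheapest is TOR - RIV at $16.

$16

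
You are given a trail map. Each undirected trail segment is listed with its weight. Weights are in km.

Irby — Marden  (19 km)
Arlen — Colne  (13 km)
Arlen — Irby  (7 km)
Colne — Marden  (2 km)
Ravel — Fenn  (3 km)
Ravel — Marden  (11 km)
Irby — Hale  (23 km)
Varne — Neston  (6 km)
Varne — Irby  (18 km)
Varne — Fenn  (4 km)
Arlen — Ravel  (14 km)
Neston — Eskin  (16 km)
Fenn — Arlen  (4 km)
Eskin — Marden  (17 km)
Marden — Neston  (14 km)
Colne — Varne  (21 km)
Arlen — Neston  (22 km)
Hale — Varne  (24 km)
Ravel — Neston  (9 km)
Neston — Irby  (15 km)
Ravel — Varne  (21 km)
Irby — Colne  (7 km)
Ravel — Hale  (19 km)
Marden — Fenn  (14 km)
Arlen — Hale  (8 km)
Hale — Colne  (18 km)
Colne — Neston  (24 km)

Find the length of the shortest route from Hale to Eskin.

37 km

Compare a few routes:
Hale - Colne - Marden - Eskin: 18+2+17 = 37
Hale - Arlen - Fenn - Varne - Neston - Eskin: 8+4+4+6+16 = 38
Hale - Arlen - Fenn - Ravel - Neston - Eskin: 8+4+3+9+16 = 40
Hale - Arlen - Colne - Marden - Eskin: 8+13+2+17 = 40
The minimum is 37 km via Hale - Colne - Marden - Eskin.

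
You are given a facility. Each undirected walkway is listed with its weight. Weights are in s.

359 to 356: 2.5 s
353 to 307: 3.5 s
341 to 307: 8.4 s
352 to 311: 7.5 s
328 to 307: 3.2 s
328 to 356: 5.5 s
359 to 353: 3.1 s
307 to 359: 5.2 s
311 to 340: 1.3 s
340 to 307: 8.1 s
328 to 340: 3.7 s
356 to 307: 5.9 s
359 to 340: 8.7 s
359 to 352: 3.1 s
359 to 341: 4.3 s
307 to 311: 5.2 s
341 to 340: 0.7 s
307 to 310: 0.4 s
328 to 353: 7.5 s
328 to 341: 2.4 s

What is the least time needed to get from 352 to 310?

8.7 s

Compare a few routes:
352–359–353–307–310: 3.1+3.1+3.5+0.4 = 10.1
352–359–307–310: 3.1+5.2+0.4 = 8.7
Cheapest is 352–359–307–310 at 8.7 s.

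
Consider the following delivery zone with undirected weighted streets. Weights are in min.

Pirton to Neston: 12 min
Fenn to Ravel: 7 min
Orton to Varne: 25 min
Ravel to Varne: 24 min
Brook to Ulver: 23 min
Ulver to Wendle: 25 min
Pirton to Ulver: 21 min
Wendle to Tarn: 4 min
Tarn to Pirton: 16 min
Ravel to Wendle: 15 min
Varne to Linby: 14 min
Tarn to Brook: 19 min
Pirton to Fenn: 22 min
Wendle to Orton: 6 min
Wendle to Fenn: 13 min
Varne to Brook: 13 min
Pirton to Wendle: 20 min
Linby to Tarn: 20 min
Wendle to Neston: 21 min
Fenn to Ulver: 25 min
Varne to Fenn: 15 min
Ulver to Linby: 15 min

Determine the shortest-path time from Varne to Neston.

49 min

Enumerating some paths:
Varne–Fenn–Wendle–Neston: 15+13+21 = 49
Varne–Orton–Wendle–Neston: 25+6+21 = 52
Cheapest is Varne–Fenn–Wendle–Neston at 49 min.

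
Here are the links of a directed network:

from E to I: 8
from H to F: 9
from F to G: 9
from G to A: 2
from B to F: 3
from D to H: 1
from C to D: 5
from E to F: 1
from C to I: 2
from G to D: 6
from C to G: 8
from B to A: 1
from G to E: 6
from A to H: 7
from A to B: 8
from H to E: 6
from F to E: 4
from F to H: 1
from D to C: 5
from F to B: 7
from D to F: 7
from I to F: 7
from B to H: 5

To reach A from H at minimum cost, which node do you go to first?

E

Candidate routes:
H → F → G → A: 9+9+2 = 20
H → E → F → G → A: 6+1+9+2 = 18
H → E → F → B → A: 6+1+7+1 = 15
H → F → B → A: 9+7+1 = 17
The minimum is 15 via H → E → F → B → A.
So from H the first move is to E.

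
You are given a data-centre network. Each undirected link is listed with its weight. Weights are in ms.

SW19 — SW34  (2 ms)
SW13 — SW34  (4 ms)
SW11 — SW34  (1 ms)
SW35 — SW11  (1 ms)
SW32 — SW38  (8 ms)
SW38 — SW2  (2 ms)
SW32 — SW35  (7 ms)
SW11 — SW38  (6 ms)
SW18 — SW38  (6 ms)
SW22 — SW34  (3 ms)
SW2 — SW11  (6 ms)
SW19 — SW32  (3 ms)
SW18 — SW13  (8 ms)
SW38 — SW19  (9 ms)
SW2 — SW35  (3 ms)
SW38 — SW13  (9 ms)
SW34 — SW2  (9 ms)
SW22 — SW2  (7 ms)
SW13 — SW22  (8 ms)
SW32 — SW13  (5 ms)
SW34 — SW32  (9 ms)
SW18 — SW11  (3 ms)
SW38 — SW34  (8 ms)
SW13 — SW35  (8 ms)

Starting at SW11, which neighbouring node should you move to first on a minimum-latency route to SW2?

Compare a few routes:
SW11 → SW34 → SW2: 1+9 = 10
SW11 → SW35 → SW2: 1+3 = 4
SW11 → SW38 → SW2: 6+2 = 8
SW11 → SW2: 6 = 6
Cheapest is SW11 → SW35 → SW2 at 4 ms.
So from SW11 the first move is to SW35.

SW35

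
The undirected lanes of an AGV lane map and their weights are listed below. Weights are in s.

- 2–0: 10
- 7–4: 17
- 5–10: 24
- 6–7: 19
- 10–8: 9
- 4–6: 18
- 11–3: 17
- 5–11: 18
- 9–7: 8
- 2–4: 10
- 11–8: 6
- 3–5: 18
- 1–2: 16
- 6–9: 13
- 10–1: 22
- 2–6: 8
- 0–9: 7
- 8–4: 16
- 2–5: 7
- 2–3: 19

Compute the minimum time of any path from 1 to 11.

37 s

Enumerating some paths:
1 - 2 - 5 - 11: 16+7+18 = 41
1 - 10 - 8 - 11: 22+9+6 = 37
Cheapest is 1 - 10 - 8 - 11 at 37 s.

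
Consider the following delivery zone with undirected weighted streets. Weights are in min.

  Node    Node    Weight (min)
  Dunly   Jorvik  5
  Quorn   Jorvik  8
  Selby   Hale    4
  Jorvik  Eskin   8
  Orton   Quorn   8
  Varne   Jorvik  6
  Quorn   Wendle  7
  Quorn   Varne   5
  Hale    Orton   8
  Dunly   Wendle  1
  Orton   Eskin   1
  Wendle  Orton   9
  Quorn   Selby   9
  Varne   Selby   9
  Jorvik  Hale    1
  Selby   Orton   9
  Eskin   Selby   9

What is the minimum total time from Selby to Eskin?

Compare a few routes:
Selby - Eskin: 9 = 9
Selby - Hale - Orton - Eskin: 4+8+1 = 13
Selby - Hale - Jorvik - Eskin: 4+1+8 = 13
Selby - Orton - Eskin: 9+1 = 10
The minimum is 9 min via Selby - Eskin.

9 min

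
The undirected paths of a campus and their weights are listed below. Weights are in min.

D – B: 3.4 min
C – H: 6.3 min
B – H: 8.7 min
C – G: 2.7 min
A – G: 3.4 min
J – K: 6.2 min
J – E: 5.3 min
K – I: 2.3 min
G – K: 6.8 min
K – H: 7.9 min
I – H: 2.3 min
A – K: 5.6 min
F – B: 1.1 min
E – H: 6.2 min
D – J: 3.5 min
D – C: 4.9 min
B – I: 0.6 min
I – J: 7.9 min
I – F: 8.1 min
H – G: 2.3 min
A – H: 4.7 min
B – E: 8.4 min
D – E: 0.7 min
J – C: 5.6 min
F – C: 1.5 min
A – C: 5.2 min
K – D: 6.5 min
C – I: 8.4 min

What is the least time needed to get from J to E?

4.2 min

Settle nodes by increasing distance from J:
J: 0
D: 3.5  (via J)
E: 4.2  (via D)
Shortest route: J–D–E = 4.2 min.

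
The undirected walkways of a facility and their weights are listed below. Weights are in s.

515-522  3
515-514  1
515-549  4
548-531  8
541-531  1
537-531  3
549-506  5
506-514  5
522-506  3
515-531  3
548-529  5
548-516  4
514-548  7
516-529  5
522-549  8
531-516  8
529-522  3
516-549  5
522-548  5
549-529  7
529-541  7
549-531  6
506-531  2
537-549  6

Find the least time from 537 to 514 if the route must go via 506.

Shortest 537→506: 537–531–506 = 5
Shortest 506→514: 506–514 = 5
Total via 506: 5 + 5 = 10 s.

10 s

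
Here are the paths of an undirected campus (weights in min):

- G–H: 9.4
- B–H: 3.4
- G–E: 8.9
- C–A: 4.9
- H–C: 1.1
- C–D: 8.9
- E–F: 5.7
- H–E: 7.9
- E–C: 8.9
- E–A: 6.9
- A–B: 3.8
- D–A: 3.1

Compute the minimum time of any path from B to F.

16.4 min

Enumerating some paths:
B → A → E → F: 3.8+6.9+5.7 = 16.4
B → H → C → E → F: 3.4+1.1+8.9+5.7 = 19.1
B → H → E → F: 3.4+7.9+5.7 = 17
Cheapest is B → A → E → F at 16.4 min.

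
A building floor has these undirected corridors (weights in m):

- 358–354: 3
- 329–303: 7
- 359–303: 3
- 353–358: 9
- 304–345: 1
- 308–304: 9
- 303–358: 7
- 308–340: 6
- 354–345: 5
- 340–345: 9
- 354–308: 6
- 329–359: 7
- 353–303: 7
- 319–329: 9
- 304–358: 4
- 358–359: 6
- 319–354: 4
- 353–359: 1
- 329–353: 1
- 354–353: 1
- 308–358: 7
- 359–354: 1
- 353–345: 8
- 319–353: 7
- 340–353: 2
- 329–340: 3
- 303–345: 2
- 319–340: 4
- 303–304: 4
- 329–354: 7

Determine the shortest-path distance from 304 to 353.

Shortest distances from 304:
304: 0
345: 1  (via 304)
303: 3  (via 345)
358: 4  (via 304)
359: 6  (via 303)
354: 6  (via 345)
353: 7  (via 359)
Shortest route: 304 → 345 → 303 → 359 → 353 = 7 m.

7 m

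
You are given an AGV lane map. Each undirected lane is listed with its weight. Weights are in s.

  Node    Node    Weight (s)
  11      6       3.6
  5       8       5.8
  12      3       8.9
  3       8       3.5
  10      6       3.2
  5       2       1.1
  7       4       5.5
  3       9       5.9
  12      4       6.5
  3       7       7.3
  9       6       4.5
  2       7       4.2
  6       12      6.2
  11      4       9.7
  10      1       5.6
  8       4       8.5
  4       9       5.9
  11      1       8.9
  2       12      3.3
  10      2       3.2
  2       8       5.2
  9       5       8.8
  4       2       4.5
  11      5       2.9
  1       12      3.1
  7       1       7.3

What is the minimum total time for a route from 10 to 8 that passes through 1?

Best 10 to 1: 10 → 1 costing 5.6
Shortest 1→8: 1 → 12 → 2 → 8 = 11.6
Total via 1: 5.6 + 11.6 = 17.2 s.

17.2 s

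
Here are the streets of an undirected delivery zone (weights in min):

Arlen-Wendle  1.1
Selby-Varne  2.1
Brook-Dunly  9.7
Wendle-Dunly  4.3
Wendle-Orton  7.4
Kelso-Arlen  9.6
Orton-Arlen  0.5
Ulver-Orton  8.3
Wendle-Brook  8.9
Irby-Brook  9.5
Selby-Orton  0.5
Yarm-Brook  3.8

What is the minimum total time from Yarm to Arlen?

Settle nodes by increasing distance from Yarm:
Yarm: 0
Brook: 3.8  (via Yarm)
Wendle: 12.7  (via Brook)
Irby: 13.3  (via Brook)
Dunly: 13.5  (via Brook)
Arlen: 13.8  (via Wendle)
Shortest route: Yarm–Brook–Wendle–Arlen = 13.8 min.

13.8 min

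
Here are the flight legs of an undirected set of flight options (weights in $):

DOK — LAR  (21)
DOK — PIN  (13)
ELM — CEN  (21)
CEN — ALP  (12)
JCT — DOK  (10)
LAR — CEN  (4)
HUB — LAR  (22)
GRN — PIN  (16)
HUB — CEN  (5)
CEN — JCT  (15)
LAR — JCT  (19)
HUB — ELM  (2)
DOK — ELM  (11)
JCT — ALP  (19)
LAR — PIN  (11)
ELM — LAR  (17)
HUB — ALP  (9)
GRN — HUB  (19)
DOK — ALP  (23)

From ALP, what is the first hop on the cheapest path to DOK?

HUB

Candidate routes:
ALP → HUB → ELM → DOK: 9+2+11 = 22
ALP → DOK: 23 = 23
The minimum is $22 via ALP → HUB → ELM → DOK.
So from ALP the first move is to HUB.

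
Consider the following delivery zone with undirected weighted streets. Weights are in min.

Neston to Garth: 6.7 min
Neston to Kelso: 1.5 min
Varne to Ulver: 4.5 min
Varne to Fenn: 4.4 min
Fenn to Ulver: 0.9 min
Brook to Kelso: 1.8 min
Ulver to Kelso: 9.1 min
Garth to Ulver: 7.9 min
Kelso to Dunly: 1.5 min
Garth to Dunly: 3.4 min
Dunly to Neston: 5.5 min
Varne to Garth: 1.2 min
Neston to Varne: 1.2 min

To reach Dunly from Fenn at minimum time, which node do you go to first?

Varne

Compare a few routes:
Fenn–Varne–Garth–Dunly: 4.4+1.2+3.4 = 9
Fenn–Varne–Neston–Kelso–Dunly: 4.4+1.2+1.5+1.5 = 8.6
Fenn–Ulver–Varne–Neston–Kelso–Dunly: 0.9+4.5+1.2+1.5+1.5 = 9.6
The minimum is 8.6 min via Fenn–Varne–Neston–Kelso–Dunly.
So from Fenn the first move is to Varne.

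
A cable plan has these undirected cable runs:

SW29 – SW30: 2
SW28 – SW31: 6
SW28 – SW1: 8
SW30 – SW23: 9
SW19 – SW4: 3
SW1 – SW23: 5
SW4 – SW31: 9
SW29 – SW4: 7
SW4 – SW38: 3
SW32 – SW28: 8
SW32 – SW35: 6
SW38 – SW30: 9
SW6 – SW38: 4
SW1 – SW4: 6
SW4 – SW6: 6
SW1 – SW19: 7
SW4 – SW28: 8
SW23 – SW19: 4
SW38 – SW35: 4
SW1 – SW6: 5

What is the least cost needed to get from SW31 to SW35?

Enumerating some paths:
SW31 → SW28 → SW32 → SW35: 6+8+6 = 20
SW31 → SW4 → SW38 → SW35: 9+3+4 = 16
Cheapest is SW31 → SW4 → SW38 → SW35 at 16.

16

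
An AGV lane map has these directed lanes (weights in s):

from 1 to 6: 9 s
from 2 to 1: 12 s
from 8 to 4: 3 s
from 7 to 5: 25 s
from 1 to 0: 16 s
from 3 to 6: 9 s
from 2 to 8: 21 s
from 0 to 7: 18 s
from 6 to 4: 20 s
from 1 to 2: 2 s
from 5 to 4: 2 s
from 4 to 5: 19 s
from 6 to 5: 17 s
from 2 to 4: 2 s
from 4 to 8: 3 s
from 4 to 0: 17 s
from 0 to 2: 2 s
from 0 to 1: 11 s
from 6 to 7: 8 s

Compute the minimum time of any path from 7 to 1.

Settle nodes by increasing distance from 7:
7: 0
5: 25  (via 7)
4: 27  (via 5)
8: 30  (via 4)
0: 44  (via 4)
2: 46  (via 0)
1: 55  (via 0)
Shortest route: 7–5–4–0–1 = 55 s.

55 s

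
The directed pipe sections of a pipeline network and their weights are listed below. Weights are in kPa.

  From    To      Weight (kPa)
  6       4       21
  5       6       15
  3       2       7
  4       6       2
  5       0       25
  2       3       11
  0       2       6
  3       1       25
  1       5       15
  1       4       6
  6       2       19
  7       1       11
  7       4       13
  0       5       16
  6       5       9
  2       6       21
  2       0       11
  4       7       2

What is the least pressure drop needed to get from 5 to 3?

Enumerating some paths:
5–0–2–3: 25+6+11 = 42
5–6–2–3: 15+19+11 = 45
Cheapest is 5–0–2–3 at 42 kPa.

42 kPa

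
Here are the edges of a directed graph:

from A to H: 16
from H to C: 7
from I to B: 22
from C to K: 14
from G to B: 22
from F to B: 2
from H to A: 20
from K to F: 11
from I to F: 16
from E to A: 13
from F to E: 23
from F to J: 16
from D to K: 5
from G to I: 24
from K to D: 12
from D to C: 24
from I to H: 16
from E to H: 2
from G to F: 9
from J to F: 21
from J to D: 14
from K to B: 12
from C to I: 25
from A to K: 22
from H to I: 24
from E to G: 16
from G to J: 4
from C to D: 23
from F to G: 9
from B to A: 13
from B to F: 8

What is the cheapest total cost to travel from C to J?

Running Dijkstra from C:
C: 0
K: 14  (via C)
D: 23  (via C)
F: 25  (via K)
I: 25  (via C)
B: 26  (via K)
G: 34  (via F)
J: 38  (via G)
Shortest route: C → K → F → G → J = 38.

38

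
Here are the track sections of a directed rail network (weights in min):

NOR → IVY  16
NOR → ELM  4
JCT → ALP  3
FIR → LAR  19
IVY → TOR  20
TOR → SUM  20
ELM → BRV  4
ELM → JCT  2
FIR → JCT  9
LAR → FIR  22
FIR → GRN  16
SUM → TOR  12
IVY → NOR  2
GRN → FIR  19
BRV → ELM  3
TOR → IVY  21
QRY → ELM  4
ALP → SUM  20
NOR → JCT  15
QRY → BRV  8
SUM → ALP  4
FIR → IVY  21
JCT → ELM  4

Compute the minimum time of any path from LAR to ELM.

Compare a few routes:
LAR → FIR → JCT → ELM: 22+9+4 = 35
LAR → FIR → IVY → NOR → ELM: 22+21+2+4 = 49
Cheapest is LAR → FIR → JCT → ELM at 35 min.

35 min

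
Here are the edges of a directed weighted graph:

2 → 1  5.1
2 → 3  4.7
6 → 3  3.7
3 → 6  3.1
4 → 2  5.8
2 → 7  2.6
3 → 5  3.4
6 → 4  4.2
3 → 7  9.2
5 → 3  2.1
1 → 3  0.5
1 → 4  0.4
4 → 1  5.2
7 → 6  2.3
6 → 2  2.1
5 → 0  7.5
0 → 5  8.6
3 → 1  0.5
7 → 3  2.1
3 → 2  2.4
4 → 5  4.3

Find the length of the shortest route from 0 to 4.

11.6

Enumerating some paths:
0 - 5 - 3 - 6 - 4: 8.6+2.1+3.1+4.2 = 18
0 - 5 - 3 - 6 - 2 - 1 - 4: 8.6+2.1+3.1+2.1+5.1+0.4 = 21.4
0 - 5 - 3 - 1 - 4: 8.6+2.1+0.5+0.4 = 11.6
0 - 5 - 3 - 2 - 1 - 4: 8.6+2.1+2.4+5.1+0.4 = 18.6
The minimum is 11.6 via 0 - 5 - 3 - 1 - 4.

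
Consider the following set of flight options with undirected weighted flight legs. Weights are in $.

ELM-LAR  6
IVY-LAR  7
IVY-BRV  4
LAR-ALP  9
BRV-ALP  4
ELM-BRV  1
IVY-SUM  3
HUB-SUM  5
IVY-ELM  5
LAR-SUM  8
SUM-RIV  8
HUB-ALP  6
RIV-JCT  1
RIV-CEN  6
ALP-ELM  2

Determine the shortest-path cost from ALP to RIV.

Enumerating some paths:
ALP → HUB → SUM → RIV: 6+5+8 = 19
ALP → BRV → IVY → SUM → RIV: 4+4+3+8 = 19
ALP → ELM → IVY → SUM → RIV: 2+5+3+8 = 18
The minimum is $18 via ALP → ELM → IVY → SUM → RIV.

$18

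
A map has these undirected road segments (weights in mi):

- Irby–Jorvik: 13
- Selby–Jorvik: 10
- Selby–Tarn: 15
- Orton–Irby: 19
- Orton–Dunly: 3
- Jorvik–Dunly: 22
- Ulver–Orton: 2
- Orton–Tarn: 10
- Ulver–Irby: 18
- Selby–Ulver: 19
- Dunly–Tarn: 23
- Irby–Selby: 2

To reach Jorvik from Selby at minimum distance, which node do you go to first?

Enumerating some paths:
Selby → Jorvik: 10 = 10
Selby → Irby → Jorvik: 2+13 = 15
The minimum is 10 mi via Selby → Jorvik.
So from Selby the first move is to Jorvik.

Jorvik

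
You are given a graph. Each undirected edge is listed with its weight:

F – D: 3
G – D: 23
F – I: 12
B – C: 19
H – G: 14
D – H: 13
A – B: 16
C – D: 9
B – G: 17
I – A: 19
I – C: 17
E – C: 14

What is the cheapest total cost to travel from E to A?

Compare a few routes:
E → C → D → F → I → A: 14+9+3+12+19 = 57
E → C → I → A: 14+17+19 = 50
E → C → B → A: 14+19+16 = 49
The minimum is 49 via E → C → B → A.

49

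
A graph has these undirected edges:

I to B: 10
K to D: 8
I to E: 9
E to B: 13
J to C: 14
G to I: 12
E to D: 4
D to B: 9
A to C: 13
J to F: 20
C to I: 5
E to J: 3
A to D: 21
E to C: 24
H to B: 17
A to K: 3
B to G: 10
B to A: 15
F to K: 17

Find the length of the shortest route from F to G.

44

Shortest distances from F:
F: 0
K: 17  (via F)
A: 20  (via K)
J: 20  (via F)
E: 23  (via J)
D: 25  (via K)
I: 32  (via E)
C: 33  (via A)
B: 34  (via D)
G: 44  (via I)
Shortest route: F → J → E → I → G = 44.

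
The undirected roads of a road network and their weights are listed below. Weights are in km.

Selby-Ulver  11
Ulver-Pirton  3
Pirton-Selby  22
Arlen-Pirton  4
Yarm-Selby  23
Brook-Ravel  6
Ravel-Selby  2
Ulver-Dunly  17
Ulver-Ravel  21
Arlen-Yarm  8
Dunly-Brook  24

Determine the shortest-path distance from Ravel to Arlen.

20 km

Compare a few routes:
Ravel - Ulver - Pirton - Arlen: 21+3+4 = 28
Ravel - Selby - Pirton - Arlen: 2+22+4 = 28
Ravel - Selby - Ulver - Pirton - Arlen: 2+11+3+4 = 20
The minimum is 20 km via Ravel - Selby - Ulver - Pirton - Arlen.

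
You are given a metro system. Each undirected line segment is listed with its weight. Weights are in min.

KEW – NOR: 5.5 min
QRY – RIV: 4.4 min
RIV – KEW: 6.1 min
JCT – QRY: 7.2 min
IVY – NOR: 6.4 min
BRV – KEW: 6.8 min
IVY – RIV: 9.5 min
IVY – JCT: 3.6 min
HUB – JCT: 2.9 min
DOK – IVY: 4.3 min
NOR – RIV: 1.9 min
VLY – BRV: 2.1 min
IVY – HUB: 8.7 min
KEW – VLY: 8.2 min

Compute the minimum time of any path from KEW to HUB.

Enumerating some paths:
KEW–NOR–IVY–JCT–HUB: 5.5+6.4+3.6+2.9 = 18.4
KEW–RIV–NOR–IVY–JCT–HUB: 6.1+1.9+6.4+3.6+2.9 = 20.9
KEW–RIV–QRY–JCT–HUB: 6.1+4.4+7.2+2.9 = 20.6
KEW–NOR–IVY–HUB: 5.5+6.4+8.7 = 20.6
The minimum is 18.4 min via KEW–NOR–IVY–JCT–HUB.

18.4 min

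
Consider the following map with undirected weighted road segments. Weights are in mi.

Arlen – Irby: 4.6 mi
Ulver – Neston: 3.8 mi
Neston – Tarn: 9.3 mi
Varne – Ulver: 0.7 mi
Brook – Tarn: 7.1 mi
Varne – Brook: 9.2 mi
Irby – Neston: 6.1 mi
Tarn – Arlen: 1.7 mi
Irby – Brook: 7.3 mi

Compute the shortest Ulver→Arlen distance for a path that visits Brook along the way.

18.7 mi

Shortest Ulver→Brook: Ulver–Varne–Brook = 9.9
Best Brook to Arlen: Brook–Tarn–Arlen costing 8.8
Total via Brook: 9.9 + 8.8 = 18.7 mi.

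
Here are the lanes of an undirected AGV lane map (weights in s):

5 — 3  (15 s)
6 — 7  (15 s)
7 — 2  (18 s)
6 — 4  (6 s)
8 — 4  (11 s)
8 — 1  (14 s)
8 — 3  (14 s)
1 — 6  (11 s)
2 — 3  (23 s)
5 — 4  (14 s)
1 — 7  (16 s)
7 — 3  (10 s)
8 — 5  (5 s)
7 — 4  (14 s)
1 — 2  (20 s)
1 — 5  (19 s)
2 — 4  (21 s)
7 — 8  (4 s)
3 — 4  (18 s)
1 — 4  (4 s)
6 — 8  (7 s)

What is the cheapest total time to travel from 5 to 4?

14 s

Shortest distances from 5:
5: 0
8: 5  (via 5)
7: 9  (via 8)
6: 12  (via 8)
4: 14  (via 5)
Shortest route: 5–4 = 14 s.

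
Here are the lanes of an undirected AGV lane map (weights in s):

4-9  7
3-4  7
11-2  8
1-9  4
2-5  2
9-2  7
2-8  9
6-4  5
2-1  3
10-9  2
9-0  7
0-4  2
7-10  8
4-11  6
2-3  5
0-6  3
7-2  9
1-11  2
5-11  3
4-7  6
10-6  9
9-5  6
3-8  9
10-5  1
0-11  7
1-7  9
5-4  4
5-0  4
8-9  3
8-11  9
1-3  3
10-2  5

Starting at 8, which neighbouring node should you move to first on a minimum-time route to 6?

9

Compare a few routes:
8 - 9 - 0 - 6: 3+7+3 = 13
8 - 9 - 10 - 6: 3+2+9 = 14
Cheapest is 8 - 9 - 0 - 6 at 13 s.
So from 8 the first move is to 9.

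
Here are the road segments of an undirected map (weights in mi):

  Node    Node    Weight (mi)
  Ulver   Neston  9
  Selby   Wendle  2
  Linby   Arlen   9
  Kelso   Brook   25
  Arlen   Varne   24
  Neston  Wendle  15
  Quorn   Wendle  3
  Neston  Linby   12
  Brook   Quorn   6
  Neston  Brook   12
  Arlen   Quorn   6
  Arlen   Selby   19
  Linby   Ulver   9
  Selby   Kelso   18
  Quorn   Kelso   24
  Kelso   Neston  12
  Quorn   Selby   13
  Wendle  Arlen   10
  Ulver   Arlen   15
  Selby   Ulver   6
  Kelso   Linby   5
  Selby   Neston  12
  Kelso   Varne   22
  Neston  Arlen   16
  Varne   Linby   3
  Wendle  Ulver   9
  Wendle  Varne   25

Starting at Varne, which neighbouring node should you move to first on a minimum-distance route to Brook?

Enumerating some paths:
Varne - Linby - Arlen - Quorn - Brook: 3+9+6+6 = 24
Varne - Linby - Ulver - Wendle - Quorn - Brook: 3+9+9+3+6 = 30
Varne - Linby - Ulver - Selby - Wendle - Quorn - Brook: 3+9+6+2+3+6 = 29
Varne - Linby - Neston - Brook: 3+12+12 = 27
Cheapest is Varne - Linby - Arlen - Quorn - Brook at 24 mi.
So from Varne the first move is to Linby.

Linby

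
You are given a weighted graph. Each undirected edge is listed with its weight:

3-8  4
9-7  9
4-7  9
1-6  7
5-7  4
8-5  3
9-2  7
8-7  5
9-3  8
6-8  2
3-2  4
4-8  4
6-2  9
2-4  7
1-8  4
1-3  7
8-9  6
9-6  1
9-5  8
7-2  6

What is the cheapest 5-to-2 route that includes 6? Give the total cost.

Shortest 5→6: 5–8–6 = 5
Shortest 6→2: 6–9–2 = 8
Total via 6: 5 + 8 = 13.

13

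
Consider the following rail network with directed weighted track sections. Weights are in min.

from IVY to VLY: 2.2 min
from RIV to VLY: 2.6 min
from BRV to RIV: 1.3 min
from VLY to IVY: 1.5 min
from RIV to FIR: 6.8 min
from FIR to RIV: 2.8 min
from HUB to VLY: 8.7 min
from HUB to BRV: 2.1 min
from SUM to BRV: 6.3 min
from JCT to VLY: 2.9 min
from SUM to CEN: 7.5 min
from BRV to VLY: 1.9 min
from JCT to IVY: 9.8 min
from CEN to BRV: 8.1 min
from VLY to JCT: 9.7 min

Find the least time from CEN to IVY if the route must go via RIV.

Shortest CEN→RIV: CEN–BRV–RIV = 9.4
Shortest RIV→IVY: RIV–VLY–IVY = 4.1
Total via RIV: 9.4 + 4.1 = 13.5 min.

13.5 min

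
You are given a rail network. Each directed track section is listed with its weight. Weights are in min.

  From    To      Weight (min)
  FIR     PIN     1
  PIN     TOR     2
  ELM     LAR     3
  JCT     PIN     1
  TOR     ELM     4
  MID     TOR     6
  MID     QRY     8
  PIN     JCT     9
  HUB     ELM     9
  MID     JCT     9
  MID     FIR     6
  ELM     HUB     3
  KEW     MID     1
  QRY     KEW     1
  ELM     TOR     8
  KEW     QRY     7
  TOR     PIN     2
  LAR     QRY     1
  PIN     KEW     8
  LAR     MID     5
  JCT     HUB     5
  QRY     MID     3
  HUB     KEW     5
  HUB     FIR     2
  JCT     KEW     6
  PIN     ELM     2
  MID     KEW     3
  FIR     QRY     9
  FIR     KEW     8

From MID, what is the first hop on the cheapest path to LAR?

Candidate routes:
MID - TOR - ELM - LAR: 6+4+3 = 13
MID - TOR - PIN - ELM - LAR: 6+2+2+3 = 13
MID - FIR - PIN - ELM - LAR: 6+1+2+3 = 12
Cheapest is MID - FIR - PIN - ELM - LAR at 12 min.
So from MID the first move is to FIR.

FIR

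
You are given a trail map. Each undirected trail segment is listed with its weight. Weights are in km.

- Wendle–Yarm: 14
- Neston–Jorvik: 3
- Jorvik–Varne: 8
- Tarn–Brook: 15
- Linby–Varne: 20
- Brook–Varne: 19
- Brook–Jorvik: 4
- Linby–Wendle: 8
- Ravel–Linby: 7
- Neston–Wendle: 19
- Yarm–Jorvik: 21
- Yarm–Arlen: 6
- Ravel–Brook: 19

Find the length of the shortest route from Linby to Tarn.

41 km

Running Dijkstra from Linby:
Linby: 0
Ravel: 7  (via Linby)
Wendle: 8  (via Linby)
Varne: 20  (via Linby)
Yarm: 22  (via Wendle)
Brook: 26  (via Ravel)
Neston: 27  (via Wendle)
Arlen: 28  (via Yarm)
Jorvik: 28  (via Varne)
Tarn: 41  (via Brook)
Shortest route: Linby–Ravel–Brook–Tarn = 41 km.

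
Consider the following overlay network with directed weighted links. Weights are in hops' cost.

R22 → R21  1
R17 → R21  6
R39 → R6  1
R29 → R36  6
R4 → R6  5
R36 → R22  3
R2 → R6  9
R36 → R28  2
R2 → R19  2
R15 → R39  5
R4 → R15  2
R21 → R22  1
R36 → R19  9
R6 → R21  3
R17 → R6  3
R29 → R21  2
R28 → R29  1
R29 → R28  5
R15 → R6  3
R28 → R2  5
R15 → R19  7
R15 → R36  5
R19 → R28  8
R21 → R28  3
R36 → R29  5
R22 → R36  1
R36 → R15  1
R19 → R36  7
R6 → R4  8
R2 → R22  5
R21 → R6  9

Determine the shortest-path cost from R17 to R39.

14 hops' cost

Running Dijkstra from R17:
R17: 0
R6: 3  (via R17)
R21: 6  (via R17)
R22: 7  (via R21)
R36: 8  (via R22)
R15: 9  (via R36)
R28: 9  (via R21)
R29: 10  (via R28)
R4: 11  (via R6)
R2: 14  (via R28)
R39: 14  (via R15)
Shortest route: R17 → R21 → R22 → R36 → R15 → R39 = 14 hops' cost.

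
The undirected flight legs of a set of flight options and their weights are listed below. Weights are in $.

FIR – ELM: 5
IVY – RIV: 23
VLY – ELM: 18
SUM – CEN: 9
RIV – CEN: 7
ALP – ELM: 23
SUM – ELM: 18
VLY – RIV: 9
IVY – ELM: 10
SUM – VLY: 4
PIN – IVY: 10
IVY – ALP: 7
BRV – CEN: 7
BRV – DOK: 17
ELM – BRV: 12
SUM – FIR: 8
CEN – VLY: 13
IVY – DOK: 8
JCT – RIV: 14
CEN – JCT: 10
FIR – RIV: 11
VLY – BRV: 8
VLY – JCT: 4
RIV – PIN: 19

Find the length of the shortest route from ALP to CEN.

$36

Candidate routes:
ALP → IVY → DOK → BRV → CEN: 7+8+17+7 = 39
ALP → IVY → RIV → CEN: 7+23+7 = 37
ALP → IVY → ELM → BRV → CEN: 7+10+12+7 = 36
The minimum is $36 via ALP → IVY → ELM → BRV → CEN.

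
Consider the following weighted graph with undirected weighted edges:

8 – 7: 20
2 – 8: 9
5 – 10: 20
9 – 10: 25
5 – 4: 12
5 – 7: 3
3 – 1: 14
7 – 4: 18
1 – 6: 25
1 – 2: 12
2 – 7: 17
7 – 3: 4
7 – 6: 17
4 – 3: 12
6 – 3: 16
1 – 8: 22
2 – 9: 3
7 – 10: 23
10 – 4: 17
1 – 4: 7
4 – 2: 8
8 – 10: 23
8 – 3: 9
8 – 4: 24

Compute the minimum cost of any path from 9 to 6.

Enumerating some paths:
9 - 2 - 7 - 3 - 6: 3+17+4+16 = 40
9 - 2 - 4 - 3 - 6: 3+8+12+16 = 39
9 - 2 - 1 - 6: 3+12+25 = 40
9 - 2 - 7 - 6: 3+17+17 = 37
Cheapest is 9 - 2 - 7 - 6 at 37.

37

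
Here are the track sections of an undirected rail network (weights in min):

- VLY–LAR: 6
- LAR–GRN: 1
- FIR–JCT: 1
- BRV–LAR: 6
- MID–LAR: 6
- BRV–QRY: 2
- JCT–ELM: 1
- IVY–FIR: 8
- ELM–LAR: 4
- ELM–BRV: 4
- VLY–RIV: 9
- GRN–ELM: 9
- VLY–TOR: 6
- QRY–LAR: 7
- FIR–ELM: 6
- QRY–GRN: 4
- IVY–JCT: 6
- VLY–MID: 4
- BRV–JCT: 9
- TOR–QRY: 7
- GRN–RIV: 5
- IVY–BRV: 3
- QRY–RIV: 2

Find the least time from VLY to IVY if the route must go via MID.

Best VLY to MID: VLY → MID costing 4
Best MID to IVY: MID → LAR → BRV → IVY costing 15
Total via MID: 4 + 15 = 19 min.

19 min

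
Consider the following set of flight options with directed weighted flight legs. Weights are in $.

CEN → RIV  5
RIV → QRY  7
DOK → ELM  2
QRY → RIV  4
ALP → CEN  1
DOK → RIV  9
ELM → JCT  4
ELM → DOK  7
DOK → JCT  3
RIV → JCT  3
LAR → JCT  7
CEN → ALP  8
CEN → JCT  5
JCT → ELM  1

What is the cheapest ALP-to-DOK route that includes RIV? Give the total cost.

$17

Shortest ALP→RIV: ALP → CEN → RIV = 6
Shortest RIV→DOK: RIV → JCT → ELM → DOK = 11
Total via RIV: 6 + 11 = $17.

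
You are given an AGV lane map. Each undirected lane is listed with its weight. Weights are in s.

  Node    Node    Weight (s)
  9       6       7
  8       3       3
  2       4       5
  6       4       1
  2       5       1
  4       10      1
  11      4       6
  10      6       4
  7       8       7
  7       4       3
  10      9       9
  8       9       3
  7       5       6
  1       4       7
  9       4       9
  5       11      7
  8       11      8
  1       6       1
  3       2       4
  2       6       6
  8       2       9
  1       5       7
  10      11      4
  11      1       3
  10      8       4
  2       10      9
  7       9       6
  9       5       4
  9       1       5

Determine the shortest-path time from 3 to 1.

10 s

Enumerating some paths:
3–2–6–1: 4+6+1 = 11
3–8–9–1: 3+3+5 = 11
3–2–4–6–1: 4+5+1+1 = 11
3–8–10–4–6–1: 3+4+1+1+1 = 10
The minimum is 10 s via 3–8–10–4–6–1.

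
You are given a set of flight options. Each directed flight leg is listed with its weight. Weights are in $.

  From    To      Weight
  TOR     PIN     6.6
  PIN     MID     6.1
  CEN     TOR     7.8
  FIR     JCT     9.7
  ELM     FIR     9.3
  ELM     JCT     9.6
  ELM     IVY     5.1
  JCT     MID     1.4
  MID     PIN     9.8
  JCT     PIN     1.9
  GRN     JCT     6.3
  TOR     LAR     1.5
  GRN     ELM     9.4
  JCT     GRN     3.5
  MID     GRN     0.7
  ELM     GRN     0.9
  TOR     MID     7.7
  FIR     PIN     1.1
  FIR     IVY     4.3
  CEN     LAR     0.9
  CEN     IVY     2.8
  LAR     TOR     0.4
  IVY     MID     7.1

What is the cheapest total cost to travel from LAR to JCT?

Candidate routes:
LAR → TOR → PIN → MID → GRN → JCT: 0.4+6.6+6.1+0.7+6.3 = 20.1
LAR → TOR → MID → GRN → JCT: 0.4+7.7+0.7+6.3 = 15.1
Cheapest is LAR → TOR → MID → GRN → JCT at $15.1.

$15.1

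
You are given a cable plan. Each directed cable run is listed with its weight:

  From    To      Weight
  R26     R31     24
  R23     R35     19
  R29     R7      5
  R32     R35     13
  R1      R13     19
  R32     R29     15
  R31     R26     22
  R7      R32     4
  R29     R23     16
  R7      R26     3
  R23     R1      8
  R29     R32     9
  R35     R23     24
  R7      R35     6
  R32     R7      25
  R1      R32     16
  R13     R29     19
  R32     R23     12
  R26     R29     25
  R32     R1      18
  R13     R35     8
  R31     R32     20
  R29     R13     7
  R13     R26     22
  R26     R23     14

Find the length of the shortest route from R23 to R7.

44

Compare a few routes:
R23–R1–R32–R29–R7: 8+16+15+5 = 44
R23–R1–R32–R7: 8+16+25 = 49
The minimum is 44 via R23–R1–R32–R29–R7.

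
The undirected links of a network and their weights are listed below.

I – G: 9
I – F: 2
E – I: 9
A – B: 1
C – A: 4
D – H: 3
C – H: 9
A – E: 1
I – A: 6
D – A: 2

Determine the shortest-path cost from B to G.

16

Running Dijkstra from B:
B: 0
A: 1  (via B)
E: 2  (via A)
D: 3  (via A)
C: 5  (via A)
H: 6  (via D)
I: 7  (via A)
F: 9  (via I)
G: 16  (via I)
Shortest route: B–A–I–G = 16.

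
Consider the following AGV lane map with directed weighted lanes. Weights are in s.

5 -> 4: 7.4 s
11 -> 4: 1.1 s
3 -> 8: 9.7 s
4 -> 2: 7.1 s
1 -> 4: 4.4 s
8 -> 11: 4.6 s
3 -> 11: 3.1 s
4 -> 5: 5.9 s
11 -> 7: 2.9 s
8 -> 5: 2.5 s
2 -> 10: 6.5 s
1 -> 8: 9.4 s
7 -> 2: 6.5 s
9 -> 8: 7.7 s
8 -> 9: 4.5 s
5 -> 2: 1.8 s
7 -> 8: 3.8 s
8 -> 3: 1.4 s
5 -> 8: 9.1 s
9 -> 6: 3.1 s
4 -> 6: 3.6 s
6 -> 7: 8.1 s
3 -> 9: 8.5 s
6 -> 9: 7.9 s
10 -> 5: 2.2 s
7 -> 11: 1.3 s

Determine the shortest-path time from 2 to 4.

Settle nodes by increasing distance from 2:
2: 0
10: 6.5  (via 2)
5: 8.7  (via 10)
4: 16.1  (via 5)
Shortest route: 2–10–5–4 = 16.1 s.

16.1 s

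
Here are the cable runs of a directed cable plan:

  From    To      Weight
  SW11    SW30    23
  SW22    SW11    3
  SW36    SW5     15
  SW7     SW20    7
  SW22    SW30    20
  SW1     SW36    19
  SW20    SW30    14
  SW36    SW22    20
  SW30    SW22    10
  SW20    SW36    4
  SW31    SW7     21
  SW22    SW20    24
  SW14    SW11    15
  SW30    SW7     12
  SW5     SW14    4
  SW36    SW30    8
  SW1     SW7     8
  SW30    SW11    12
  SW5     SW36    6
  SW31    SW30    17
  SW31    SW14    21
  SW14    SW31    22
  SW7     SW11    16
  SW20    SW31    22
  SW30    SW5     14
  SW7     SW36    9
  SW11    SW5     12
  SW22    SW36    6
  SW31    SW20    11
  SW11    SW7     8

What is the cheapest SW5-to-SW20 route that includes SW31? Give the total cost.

Best SW5 to SW31: SW5–SW14–SW31 costing 26
Best SW31 to SW20: SW31–SW20 costing 11
Total via SW31: 26 + 11 = 37.

37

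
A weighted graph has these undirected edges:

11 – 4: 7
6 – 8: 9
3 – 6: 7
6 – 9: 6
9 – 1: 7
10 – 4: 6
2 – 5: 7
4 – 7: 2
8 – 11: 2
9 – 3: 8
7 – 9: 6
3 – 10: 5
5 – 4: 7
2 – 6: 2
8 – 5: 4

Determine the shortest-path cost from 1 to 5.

Settle nodes by increasing distance from 1:
1: 0
9: 7  (via 1)
6: 13  (via 9)
7: 13  (via 9)
2: 15  (via 6)
3: 15  (via 9)
4: 15  (via 7)
10: 20  (via 3)
5: 22  (via 2)
Shortest route: 1–9–6–2–5 = 22.

22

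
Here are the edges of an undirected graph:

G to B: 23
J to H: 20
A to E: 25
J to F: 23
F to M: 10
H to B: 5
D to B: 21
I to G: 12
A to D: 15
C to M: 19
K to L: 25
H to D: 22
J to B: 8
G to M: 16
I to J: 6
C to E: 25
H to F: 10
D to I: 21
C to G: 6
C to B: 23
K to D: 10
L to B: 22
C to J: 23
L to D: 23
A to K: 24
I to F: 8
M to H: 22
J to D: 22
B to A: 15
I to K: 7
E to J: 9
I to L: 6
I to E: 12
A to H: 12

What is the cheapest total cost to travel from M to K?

25

Enumerating some paths:
M - F - I - K: 10+8+7 = 25
M - G - I - K: 16+12+7 = 35
M - F - H - B - J - I - K: 10+10+5+8+6+7 = 46
M - C - G - I - K: 19+6+12+7 = 44
The minimum is 25 via M - F - I - K.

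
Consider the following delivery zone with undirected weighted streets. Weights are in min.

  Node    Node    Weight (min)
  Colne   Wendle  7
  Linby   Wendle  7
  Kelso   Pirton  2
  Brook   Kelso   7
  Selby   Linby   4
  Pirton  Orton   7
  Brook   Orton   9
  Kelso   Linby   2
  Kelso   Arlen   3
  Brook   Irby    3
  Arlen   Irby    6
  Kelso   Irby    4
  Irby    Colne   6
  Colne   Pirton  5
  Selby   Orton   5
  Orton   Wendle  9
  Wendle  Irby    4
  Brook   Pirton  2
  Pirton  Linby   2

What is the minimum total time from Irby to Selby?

Compare a few routes:
Irby → Brook → Pirton → Linby → Selby: 3+2+2+4 = 11
Irby → Kelso → Pirton → Linby → Selby: 4+2+2+4 = 12
Irby → Kelso → Linby → Selby: 4+2+4 = 10
Cheapest is Irby → Kelso → Linby → Selby at 10 min.

10 min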